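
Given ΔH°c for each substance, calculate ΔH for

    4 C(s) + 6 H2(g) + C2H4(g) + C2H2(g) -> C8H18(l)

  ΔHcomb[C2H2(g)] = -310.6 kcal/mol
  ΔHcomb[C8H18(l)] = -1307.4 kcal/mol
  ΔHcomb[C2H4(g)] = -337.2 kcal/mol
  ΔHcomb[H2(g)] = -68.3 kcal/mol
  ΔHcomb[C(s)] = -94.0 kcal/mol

ΔH = -126.2 kcal/mol

Using ΔH = Σ nΔHc°(reactants) − Σ nΔHc°(products):
= [4·(-94.0) + 6·(-68.3) + 1·(-337.2) + 1·(-310.6)] − [1·(-1307.4)]
= -126.2 kcal/mol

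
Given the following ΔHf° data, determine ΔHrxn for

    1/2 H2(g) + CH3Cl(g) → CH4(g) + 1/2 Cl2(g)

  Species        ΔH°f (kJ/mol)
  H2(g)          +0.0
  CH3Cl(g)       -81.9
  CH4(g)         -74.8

Products: 1·(-74.8) + 1/2·(+0.0) = -74.8
Reactants: 1/2·(+0.0) + 1·(-81.9) = -81.9
ΔHrxn = (-74.8) − (-81.9) = 7.1 kJ/mol

ΔHrxn = 7.1 kJ/mol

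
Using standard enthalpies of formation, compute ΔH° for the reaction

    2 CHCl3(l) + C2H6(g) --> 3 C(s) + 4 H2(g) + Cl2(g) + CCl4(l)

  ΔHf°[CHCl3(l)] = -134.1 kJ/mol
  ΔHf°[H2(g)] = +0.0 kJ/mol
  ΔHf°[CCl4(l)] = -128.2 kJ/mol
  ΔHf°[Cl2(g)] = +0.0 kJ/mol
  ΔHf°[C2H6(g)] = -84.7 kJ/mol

Products: 3·(+0.0) + 4·(+0.0) + 1·(+0.0) + 1·(-128.2) = -128.2
Reactants: 2·(-134.1) + 1·(-84.7) = -352.9
ΔH° = (-128.2) − (-352.9) = 224.7 kJ/mol

ΔH° = 224.7 kJ/mol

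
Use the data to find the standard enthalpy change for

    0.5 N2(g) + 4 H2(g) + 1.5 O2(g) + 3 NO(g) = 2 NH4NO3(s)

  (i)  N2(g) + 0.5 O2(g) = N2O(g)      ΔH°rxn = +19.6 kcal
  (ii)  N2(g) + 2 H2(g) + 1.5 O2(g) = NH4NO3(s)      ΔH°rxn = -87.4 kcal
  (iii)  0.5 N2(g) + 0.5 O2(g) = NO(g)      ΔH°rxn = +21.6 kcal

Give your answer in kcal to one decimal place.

ΔH°rxn = -239.6 kcal

(i): not needed (N2O(g) appears nowhere else).
(ii) × 2 (scale by 2 for the 2 NH4NO3(s)): (2)·(-87.4) = -174.8 kcal
(iii) reversed and × 3 (NO(g) must end up as a reactant; scale by 3 for the 3 NO(g)): (-3)·(+21.6) = -64.8 kcal
ΔH°rxn = (2)·(-87.4) + (-3)·(+21.6) = -239.6 kcal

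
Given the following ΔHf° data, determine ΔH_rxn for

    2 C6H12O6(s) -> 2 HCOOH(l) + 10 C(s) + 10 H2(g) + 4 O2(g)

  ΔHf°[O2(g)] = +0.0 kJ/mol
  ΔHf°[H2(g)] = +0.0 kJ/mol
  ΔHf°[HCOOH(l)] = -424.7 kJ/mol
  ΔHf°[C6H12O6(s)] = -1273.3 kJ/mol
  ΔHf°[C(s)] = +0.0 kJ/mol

ΔH_rxn = 1697.2 kJ/mol

ΔH°rxn = Σ nΔHf°(products) − Σ nΔHf°(reactants).
Products: 2·(-424.7) + 10·(+0.0) + 10·(+0.0) + 4·(+0.0) = -849.4
Reactants: 2·(-1273.3) = -2546.6
ΔH_rxn = (-849.4) − (-2546.6) = 1697.2 kJ/mol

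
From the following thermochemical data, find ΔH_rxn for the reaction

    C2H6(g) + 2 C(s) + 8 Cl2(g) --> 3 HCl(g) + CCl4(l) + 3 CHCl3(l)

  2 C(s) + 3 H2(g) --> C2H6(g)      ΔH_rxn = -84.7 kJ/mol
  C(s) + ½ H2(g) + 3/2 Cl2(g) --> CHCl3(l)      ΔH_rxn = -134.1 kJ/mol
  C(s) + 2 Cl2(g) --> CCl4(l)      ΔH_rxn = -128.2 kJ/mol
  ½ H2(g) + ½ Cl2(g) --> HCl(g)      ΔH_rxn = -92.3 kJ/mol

equation 1 reversed (reverse to put C2H6(g) on the reactant side): +84.7 kJ/mol
equation 2 × 3 (×3 to match 3 CHCl3(l) in the target): (3)·(-134.1) = -402.3 kJ/mol
equation 3 as written (CCl4(l) already on the product side): -128.2 kJ/mol
equation 4 × 3 (scale by 3 for the 3 HCl(g)): (3)·(-92.3) = -276.9 kJ/mol
By Hess's law, ΔH_rxn = (+84.7) + (-402.3) + (-128.2) + (-276.9) = -722.7 kJ/mol

ΔH_rxn = -722.7 kJ/mol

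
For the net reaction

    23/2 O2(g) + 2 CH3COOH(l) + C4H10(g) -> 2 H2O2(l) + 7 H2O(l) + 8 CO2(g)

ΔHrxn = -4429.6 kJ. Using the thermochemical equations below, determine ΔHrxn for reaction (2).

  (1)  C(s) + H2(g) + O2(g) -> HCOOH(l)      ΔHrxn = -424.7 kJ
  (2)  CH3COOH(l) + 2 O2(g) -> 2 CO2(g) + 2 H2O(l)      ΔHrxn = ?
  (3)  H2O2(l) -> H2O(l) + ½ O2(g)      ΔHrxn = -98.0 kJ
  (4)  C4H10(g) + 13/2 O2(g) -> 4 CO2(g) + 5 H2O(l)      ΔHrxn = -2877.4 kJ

(1): not needed (H2(g) appears nowhere else).
(2) × 2 (scale by 2 for the 2 CH3COOH(l)): contributes 2·x
(3) reversed and × 2 (reverse to put H2O2(l) on the product side; scale by 2 for the 2 H2O2(l)): (-2)·(-98.0) = +196.0 kJ
(4) as written (C4H10(g) already on the reactant side): -2877.4 kJ
-4429.6 = (+196.0) + (-2877.4) + 2·x
x = (-4429.6 − (-2681.4)) / (2) = -874.1 kJ

ΔHrxn = -874.1 kJ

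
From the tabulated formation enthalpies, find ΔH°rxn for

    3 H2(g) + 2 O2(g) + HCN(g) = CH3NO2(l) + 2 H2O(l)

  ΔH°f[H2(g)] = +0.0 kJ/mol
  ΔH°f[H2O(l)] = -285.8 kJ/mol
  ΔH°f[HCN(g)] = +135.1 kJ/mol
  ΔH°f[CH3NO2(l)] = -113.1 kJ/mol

ΔH°rxn = -819.8 kJ/mol

Products: 1·(-113.1) + 2·(-285.8) = -684.7
Reactants: 3·(+0.0) + 2·(+0.0) + 1·(+135.1) = +135.1
ΔH°rxn = (-684.7) − (+135.1) = -819.8 kJ/mol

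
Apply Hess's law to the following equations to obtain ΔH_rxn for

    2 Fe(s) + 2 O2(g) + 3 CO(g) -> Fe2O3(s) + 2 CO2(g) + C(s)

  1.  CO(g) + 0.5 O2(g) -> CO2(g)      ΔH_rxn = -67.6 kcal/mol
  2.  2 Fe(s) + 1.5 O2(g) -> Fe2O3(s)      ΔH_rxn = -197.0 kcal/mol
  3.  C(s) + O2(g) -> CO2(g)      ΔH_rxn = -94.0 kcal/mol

eq. 1 × 3: (3)·(-67.6) = -202.8 kcal/mol
eq. 2 as written: -197.0 kcal/mol
eq. 3 reversed: +94.0 kcal/mol
ΔH_rxn = (-202.8) + (-197.0) + (+94.0) = -305.8 kcal/mol

ΔH_rxn = -305.8 kcal/mol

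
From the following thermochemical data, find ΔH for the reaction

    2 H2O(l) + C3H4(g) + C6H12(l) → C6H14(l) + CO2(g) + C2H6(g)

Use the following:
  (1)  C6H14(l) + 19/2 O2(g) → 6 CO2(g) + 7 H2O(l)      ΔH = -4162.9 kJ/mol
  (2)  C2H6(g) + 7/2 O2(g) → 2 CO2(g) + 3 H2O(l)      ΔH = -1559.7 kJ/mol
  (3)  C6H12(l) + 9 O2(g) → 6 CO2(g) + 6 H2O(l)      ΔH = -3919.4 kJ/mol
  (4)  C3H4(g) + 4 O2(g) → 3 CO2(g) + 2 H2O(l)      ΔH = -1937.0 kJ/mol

(1) reversed: +4162.9 kJ/mol
(2) reversed: +1559.7 kJ/mol
(3) as written: -3919.4 kJ/mol
(4) as written: -1937.0 kJ/mol
ΔH = (-1)·(-4162.9) + (-1)·(-1559.7) + (1)·(-3919.4) + (1)·(-1937.0) = -133.8 kJ/mol

ΔH = -133.8 kJ/mol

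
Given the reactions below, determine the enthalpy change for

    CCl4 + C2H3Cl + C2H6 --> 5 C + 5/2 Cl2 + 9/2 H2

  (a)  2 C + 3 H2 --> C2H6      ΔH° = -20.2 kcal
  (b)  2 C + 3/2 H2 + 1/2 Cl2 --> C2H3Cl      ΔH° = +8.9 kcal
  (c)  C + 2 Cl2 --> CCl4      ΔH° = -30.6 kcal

(a) reversed (C2H6 must end up as a reactant): +20.2 kcal
(b) reversed (reverse to put C2H3Cl on the reactant side): -8.9 kcal
(c) reversed (reverse to put CCl4 on the reactant side): +30.6 kcal
Combining the equations, ΔH° = (-1)·(-20.2) + (-1)·(+8.9) + (-1)·(-30.6) = 41.9 kcal

ΔH° = 41.9 kcal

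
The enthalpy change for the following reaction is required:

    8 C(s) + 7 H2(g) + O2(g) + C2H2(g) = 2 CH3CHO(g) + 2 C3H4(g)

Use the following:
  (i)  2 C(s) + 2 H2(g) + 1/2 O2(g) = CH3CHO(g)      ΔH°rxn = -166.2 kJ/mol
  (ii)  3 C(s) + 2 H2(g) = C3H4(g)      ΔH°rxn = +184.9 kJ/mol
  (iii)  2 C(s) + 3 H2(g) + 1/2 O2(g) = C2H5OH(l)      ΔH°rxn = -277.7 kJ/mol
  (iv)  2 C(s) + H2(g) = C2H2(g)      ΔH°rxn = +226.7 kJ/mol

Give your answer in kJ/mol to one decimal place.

(i) × 2 (scale by 2 for the 2 CH3CHO(g)): (2)·(-166.2) = -332.4 kJ/mol
(ii) × 2 (scale by 2 for the 2 C3H4(g)): (2)·(+184.9) = +369.8 kJ/mol
(iii): not needed (C2H5OH(l) appears nowhere else).
(iv) reversed (C2H2(g) must end up as a reactant): -226.7 kJ/mol
ΔH°rxn = (2)·(-166.2) + (2)·(+184.9) + (-1)·(+226.7) = -189.3 kJ/mol

ΔH°rxn = -189.3 kJ/mol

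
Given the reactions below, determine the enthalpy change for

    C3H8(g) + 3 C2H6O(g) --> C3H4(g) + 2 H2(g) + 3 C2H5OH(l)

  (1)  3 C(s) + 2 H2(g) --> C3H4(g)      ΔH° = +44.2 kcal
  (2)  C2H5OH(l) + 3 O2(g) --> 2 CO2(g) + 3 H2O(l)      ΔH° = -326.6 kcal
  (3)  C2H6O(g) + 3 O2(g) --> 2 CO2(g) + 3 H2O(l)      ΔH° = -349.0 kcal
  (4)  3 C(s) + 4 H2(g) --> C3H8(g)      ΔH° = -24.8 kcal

ΔH° = 1.8 kcal

(1) as written (C3H4(g) already on the product side): +44.2 kcal
(2) reversed and × 3 (reverse to put C2H5OH(l) on the product side; ×3 to match 3 C2H5OH(l) in the target): (-3)·(-326.6) = +979.8 kcal
(3) × 3 (scale by 3 for the 3 C2H6O(g)): (3)·(-349.0) = -1047.0 kcal
(4) reversed (reverse to put C3H8(g) on the reactant side): +24.8 kcal
ΔH° = (1)·(+44.2) + (-3)·(-326.6) + (3)·(-349.0) + (-1)·(-24.8) = 1.8 kcal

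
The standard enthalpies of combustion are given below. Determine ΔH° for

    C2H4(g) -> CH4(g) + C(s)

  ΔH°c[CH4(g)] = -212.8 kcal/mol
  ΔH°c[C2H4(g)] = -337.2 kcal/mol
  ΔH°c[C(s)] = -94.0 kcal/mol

Using ΔH = Σ nΔHc°(reactants) − Σ nΔHc°(products):
= [1·(-337.2)] − [1·(-212.8) + 1·(-94.0)]
= -30.4 kcal/mol

ΔH° = -30.4 kcal/mol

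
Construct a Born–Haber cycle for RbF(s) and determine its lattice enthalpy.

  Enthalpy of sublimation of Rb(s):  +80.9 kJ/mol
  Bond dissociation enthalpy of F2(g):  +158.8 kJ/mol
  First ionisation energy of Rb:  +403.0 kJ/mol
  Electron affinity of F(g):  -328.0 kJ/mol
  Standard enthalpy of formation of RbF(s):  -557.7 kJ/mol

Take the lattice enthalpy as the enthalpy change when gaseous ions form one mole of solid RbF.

U = -793.0 kJ/mol

ΔHf° = 1·ΔHsub + 1·(ΣIE) + 1/2·D(F2) + 1·EA + U
-557.7 = 1·(+80.9) + 1·(+403.0) + 1/2·(+158.8) + 1·(-328.0) + U
U = -557.7 − (+235.3) = -793.0 kJ/mol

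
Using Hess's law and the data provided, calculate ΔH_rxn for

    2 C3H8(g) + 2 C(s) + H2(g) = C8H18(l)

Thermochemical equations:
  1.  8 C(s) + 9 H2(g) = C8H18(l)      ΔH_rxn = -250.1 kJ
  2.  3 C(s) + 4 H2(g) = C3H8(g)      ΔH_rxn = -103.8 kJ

ΔH_rxn = -42.5 kJ

eq. 1 as written (C8H18(l) already on the product side): -250.1 kJ
eq. 2 reversed and × 2 (C3H8(g) must end up as a reactant; ×2 to match 2 C3H8(g) in the target): (-2)·(-103.8) = +207.6 kJ
Since enthalpy is a state function, ΔH_rxn = (-250.1) + (+207.6) = -42.5 kJ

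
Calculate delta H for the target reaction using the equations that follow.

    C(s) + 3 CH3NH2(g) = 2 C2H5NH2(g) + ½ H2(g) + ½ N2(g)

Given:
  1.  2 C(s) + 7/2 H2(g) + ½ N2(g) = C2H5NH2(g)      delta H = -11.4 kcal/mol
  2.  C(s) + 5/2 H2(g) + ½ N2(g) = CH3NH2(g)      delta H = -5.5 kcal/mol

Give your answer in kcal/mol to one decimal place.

delta H = -6.3 kcal/mol

eq. 1 × 2 (scale by 2 for the 2 C2H5NH2(g)): (2)·(-11.4) = -22.8 kcal/mol
eq. 2 reversed and × 3 (reverse to put CH3NH2(g) on the reactant side; ×3 to match 3 CH3NH2(g) in the target): (-3)·(-5.5) = +16.5 kcal/mol
Since enthalpy is a state function, delta H = (2)·(-11.4) + (-3)·(-5.5) = -6.3 kcal/mol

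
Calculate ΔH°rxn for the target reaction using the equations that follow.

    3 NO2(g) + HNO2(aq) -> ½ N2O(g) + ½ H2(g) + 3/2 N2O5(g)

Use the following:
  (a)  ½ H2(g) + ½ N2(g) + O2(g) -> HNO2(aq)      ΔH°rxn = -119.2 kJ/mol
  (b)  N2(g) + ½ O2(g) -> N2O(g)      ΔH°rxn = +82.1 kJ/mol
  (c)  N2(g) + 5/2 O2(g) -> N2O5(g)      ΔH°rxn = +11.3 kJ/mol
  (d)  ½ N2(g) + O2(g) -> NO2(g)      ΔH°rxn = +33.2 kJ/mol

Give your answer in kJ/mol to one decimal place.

ΔH°rxn = 77.6 kJ/mol

(a) reversed: +119.2 kJ/mol
(b) × 1/2: (1/2)·(+82.1) = +41.05 kJ/mol
(c) × 3/2: (3/2)·(+11.3) = +16.95 kJ/mol
(d) reversed and × 3: (-3)·(+33.2) = -99.6 kJ/mol
Combining the equations, ΔH°rxn = (+119.2) + (+41.05) + (+16.95) + (-99.6) = 77.6 kJ/mol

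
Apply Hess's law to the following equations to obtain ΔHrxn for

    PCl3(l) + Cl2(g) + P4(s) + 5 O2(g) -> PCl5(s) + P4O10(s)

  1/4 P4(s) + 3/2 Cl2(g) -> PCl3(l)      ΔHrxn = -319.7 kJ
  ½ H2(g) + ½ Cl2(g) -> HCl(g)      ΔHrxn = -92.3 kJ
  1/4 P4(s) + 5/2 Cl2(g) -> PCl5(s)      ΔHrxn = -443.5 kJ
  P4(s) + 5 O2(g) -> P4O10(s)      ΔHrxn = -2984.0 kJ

ΔHrxn = -3107.8 kJ

equation 1 reversed: +319.7 kJ
equation 2: not needed.
equation 3 as written: -443.5 kJ
equation 4 as written: -2984.0 kJ
By Hess's law, ΔHrxn = (-1)·(-319.7) + (1)·(-443.5) + (1)·(-2984.0) = -3107.8 kJ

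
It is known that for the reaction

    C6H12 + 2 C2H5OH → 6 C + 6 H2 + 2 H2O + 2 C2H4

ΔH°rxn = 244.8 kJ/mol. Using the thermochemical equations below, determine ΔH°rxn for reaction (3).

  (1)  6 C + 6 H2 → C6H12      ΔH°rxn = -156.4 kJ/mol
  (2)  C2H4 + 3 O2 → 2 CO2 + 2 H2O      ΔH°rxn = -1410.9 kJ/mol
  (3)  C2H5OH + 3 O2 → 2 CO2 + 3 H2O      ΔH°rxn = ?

(1) reversed (C6H12 must end up as a reactant): +156.4 kJ/mol
(2) reversed and × 2 (C2H4 must end up as a product; ×2 to match 2 C2H4 in the target): (-2)·(-1410.9) = +2821.8 kJ/mol
(3) × 2 (scale by 2 for the 2 C2H5OH): contributes 2·x
+244.8 = (+156.4) + (+2821.8) + 2·x
x = (+244.8 − (+2978.2)) / (2) = -1366.7 kJ/mol

ΔH°rxn = -1366.7 kJ/mol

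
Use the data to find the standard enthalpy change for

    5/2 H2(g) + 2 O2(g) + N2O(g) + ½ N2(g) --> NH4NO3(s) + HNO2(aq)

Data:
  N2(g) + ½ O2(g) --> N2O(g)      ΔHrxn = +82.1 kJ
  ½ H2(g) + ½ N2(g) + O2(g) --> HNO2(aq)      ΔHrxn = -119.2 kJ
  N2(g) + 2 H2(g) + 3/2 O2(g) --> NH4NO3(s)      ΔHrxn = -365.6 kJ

equation 1 reversed (N2O(g) must end up as a reactant): -82.1 kJ
equation 2 as written (HNO2(aq) already on the product side): -119.2 kJ
equation 3 as written (NH4NO3(s) already on the product side): -365.6 kJ
ΔHrxn = (-1)·(+82.1) + (1)·(-119.2) + (1)·(-365.6) = -566.9 kJ

ΔHrxn = -566.9 kJ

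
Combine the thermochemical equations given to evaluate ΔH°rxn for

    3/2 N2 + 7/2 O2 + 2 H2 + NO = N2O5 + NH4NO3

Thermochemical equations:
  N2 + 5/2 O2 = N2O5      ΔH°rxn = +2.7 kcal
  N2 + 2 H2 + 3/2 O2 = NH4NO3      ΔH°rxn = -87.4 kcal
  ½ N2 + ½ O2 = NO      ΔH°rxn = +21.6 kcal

ΔH°rxn = -106.3 kcal

equation 1 as written: +2.7 kcal
equation 2 as written: -87.4 kcal
equation 3 reversed: -21.6 kcal
ΔH°rxn = (+2.7) + (-87.4) + (-21.6) = -106.3 kcal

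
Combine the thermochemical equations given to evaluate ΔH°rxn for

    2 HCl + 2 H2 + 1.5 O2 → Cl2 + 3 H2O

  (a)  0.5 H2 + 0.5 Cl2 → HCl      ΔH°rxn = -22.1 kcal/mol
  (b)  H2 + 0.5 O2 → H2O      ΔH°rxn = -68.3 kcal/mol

ΔH°rxn = -160.7 kcal/mol

(a) reversed and × 2: (-2)·(-22.1) = +44.2 kcal/mol
(b) × 3: (3)·(-68.3) = -204.9 kcal/mol
Combining the equations, ΔH°rxn = (+44.2) + (-204.9) = -160.7 kcal/mol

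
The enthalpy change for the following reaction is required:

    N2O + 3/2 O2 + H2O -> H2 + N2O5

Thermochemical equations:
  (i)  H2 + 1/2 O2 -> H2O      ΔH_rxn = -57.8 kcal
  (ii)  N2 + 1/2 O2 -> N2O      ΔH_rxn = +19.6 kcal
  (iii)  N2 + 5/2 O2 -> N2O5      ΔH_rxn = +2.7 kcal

(i) reversed (H2O must end up as a reactant): +57.8 kcal
(ii) reversed (reverse to put N2O on the reactant side): -19.6 kcal
(iii) as written (N2O5 already on the product side): +2.7 kcal
Summing the manipulated equations, ΔH_rxn = (+57.8) + (-19.6) + (+2.7) = 40.9 kcal

ΔH_rxn = 40.9 kcal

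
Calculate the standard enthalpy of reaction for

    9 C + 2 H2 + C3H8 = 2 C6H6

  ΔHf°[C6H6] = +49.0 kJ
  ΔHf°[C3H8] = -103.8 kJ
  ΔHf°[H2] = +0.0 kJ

ΔHrxn = 201.8 kJ

Products: 2·(+49.0) = +98.0
Reactants: 9·(+0.0) + 2·(+0.0) + 1·(-103.8) = -103.8
ΔHrxn = (+98.0) − (-103.8) = 201.8 kJ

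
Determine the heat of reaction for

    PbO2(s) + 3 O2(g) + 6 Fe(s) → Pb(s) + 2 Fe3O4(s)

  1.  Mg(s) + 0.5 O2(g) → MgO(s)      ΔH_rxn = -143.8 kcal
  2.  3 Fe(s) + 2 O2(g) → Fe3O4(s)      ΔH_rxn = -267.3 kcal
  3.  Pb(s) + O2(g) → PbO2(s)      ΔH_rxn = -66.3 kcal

eq. 1: not needed.
eq. 2 × 2: (2)·(-267.3) = -534.6 kcal
eq. 3 reversed: +66.3 kcal
Since enthalpy is a state function, ΔH_rxn = (2)·(-267.3) + (-1)·(-66.3) = -468.3 kcal

ΔH_rxn = -468.3 kcal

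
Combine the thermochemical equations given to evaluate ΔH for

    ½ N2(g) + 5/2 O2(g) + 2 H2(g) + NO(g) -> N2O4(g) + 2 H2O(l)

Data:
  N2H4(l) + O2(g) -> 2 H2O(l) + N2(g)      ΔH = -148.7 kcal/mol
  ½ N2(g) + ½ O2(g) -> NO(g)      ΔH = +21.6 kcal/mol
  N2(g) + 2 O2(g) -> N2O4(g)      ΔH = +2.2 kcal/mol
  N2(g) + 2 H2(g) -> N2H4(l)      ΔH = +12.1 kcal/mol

equation 1 as written: -148.7 kcal/mol
equation 2 reversed: -21.6 kcal/mol
equation 3 as written: +2.2 kcal/mol
equation 4 as written: +12.1 kcal/mol
By Hess's law, ΔH = (-148.7) + (-21.6) + (+2.2) + (+12.1) = -156.0 kcal/mol

ΔH = -156.0 kcal/mol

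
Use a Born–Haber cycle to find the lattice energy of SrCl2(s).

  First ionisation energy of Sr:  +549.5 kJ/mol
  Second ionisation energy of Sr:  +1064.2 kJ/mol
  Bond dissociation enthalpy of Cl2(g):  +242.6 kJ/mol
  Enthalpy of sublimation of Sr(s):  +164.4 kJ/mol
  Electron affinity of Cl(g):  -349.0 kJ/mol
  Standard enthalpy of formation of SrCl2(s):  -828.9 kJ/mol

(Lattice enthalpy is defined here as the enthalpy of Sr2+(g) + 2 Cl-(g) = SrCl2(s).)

U = -2151.6 kJ/mol

ΔHf° = 1·ΔHsub + 1·(ΣIE) + 1·D(Cl2) + 2·EA + U
-828.9 = 1·(+164.4) + 1·(+1613.7) + 1·(+242.6) + 2·(-349.0) + U
U = -828.9 − (+1322.7) = -2151.6 kJ/mol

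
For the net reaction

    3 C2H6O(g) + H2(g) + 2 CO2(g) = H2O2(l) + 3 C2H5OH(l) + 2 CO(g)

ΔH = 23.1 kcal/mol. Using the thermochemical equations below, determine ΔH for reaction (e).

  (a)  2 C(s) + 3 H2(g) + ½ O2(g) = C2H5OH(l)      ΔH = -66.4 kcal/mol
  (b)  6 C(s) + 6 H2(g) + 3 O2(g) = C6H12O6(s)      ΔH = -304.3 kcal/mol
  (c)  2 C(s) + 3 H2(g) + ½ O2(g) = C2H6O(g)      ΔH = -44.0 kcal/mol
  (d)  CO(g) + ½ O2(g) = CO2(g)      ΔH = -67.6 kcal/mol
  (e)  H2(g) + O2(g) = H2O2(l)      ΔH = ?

ΔH = -44.9 kcal/mol

(a) × 3 (scale by 3 for the 3 C2H5OH(l)): (3)·(-66.4) = -199.2 kcal/mol
(b): not needed (C6H12O6(s) appears nowhere else).
(c) reversed and × 3 (reverse to put C2H6O(g) on the reactant side; ×3 to match 3 C2H6O(g) in the target): (-3)·(-44.0) = +132.0 kcal/mol
(d) reversed and × 2 (CO(g) must end up as a product; scale by 2 for the 2 CO(g)): (-2)·(-67.6) = +135.2 kcal/mol
(e) as written (H2O2(l) already on the product side): contributes x
+23.1 = (-199.2) + (+132.0) + (+135.2) + x
x = (+23.1 − (+68.0)) / (1) = -44.9 kcal/mol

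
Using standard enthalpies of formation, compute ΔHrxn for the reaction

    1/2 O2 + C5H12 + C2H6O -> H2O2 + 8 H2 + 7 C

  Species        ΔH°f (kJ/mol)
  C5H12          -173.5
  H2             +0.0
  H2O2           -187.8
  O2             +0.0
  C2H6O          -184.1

ΔHrxn = 169.8 kJ/mol

Products: 1·(-187.8) + 8·(+0.0) + 7·(+0.0) = -187.8
Reactants: 1/2·(+0.0) + 1·(-173.5) + 1·(-184.1) = -357.6
ΔHrxn = (-187.8) − (-357.6) = 169.8 kJ/mol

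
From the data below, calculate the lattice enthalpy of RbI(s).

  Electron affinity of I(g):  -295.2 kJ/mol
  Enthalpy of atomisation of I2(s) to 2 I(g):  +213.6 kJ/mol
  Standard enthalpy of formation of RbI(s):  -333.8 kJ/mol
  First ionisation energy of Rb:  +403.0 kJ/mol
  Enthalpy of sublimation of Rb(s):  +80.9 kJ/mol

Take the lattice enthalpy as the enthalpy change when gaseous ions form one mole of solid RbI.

U = -629.3 kJ/mol

ΔHf° = 1·ΔHsub + 1·(ΣIE) + 1/2·D(I2) + 1·EA + U
-333.8 = 1·(+80.9) + 1·(+403.0) + 1/2·(+213.6) + 1·(-295.2) + U
U = -333.8 − (+295.5) = -629.3 kJ/mol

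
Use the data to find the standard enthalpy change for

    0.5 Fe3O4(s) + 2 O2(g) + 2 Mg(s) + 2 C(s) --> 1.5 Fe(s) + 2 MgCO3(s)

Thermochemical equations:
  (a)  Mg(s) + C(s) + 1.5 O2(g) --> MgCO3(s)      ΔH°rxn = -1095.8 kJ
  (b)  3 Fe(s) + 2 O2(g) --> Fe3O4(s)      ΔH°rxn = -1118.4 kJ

(a) × 2: (2)·(-1095.8) = -2191.6 kJ
(b) reversed and × 1/2: (-1/2)·(-1118.4) = +559.2 kJ
By Hess's law, ΔH°rxn = (2)·(-1095.8) + (-1/2)·(-1118.4) = -1632.4 kJ

ΔH°rxn = -1632.4 kJ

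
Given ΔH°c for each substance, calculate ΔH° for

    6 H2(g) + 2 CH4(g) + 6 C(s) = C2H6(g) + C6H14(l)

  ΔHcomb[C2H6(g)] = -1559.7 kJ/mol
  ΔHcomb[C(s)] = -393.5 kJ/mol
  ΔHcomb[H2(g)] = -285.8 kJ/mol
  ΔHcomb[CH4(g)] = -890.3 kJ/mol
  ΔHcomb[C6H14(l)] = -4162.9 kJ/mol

Using ΔH = Σ nΔHc°(reactants) − Σ nΔHc°(products):
= [6·(-285.8) + 2·(-890.3) + 6·(-393.5)] − [1·(-1559.7) + 1·(-4162.9)]
= -133.8 kJ/mol

ΔH° = -133.8 kJ/mol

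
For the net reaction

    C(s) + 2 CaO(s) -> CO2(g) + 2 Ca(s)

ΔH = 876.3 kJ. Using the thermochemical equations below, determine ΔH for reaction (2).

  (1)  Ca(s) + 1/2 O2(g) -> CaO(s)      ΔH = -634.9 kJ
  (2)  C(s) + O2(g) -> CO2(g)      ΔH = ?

ΔH = -393.5 kJ

(1) reversed and × 2: (-2)·(-634.9) = +1269.8 kJ
(2) as written: contributes x
+876.3 = (+1269.8) + x
x = (+876.3 − (+1269.8)) / (1) = -393.5 kJ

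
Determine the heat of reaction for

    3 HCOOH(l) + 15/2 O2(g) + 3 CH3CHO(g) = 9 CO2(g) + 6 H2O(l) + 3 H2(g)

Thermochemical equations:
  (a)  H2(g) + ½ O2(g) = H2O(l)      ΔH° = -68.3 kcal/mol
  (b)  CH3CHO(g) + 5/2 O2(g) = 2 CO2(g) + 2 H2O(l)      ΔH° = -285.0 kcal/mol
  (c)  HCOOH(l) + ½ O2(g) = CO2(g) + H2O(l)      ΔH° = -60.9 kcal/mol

ΔH° = -832.8 kcal/mol

(a) reversed and × 3: (-3)·(-68.3) = +204.9 kcal/mol
(b) × 3: (3)·(-285.0) = -855.0 kcal/mol
(c) × 3: (3)·(-60.9) = -182.7 kcal/mol
ΔH° = (-3)·(-68.3) + (3)·(-285.0) + (3)·(-60.9) = -832.8 kcal/mol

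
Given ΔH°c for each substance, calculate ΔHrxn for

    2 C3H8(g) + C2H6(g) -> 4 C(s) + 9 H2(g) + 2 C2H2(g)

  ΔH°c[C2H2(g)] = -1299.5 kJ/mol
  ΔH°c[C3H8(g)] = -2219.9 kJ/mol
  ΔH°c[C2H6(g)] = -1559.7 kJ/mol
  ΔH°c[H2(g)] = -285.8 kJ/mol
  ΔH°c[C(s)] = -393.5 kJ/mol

ΔHrxn = 745.7 kJ/mol

With combustion enthalpies, reactants minus products:
= [2·(-2219.9) + 1·(-1559.7)] − [4·(-393.5) + 9·(-285.8) + 2·(-1299.5)]
= 745.7 kJ/mol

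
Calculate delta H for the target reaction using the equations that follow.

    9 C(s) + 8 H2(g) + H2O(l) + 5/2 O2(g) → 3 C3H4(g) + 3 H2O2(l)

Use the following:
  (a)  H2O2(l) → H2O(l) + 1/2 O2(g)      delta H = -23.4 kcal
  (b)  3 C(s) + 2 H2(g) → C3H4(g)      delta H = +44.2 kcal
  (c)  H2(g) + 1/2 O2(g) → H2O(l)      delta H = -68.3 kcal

delta H = 66.2 kcal

(a) reversed and × 3: (-3)·(-23.4) = +70.2 kcal
(b) × 3: (3)·(+44.2) = +132.6 kcal
(c) × 2: (2)·(-68.3) = -136.6 kcal
delta H = (+70.2) + (+132.6) + (-136.6) = 66.2 kcal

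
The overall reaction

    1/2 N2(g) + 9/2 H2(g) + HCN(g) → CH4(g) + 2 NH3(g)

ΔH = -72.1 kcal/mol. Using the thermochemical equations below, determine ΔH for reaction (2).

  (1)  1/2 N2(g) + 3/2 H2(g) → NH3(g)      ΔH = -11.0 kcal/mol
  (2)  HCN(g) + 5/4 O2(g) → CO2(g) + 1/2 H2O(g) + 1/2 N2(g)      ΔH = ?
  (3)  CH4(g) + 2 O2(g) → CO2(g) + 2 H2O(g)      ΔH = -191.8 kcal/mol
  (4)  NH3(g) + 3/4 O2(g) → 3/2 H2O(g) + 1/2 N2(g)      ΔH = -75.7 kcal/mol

ΔH = -155.2 kcal/mol

(1) × 3: (3)·(-11.0) = -33.0 kcal/mol
(2) as written: contributes x
(3) reversed: +191.8 kcal/mol
(4) as written: -75.7 kcal/mol
-72.1 = (-33.0) + (+191.8) + (-75.7) + x
x = (-72.1 − (+83.1)) / (1) = -155.2 kcal/mol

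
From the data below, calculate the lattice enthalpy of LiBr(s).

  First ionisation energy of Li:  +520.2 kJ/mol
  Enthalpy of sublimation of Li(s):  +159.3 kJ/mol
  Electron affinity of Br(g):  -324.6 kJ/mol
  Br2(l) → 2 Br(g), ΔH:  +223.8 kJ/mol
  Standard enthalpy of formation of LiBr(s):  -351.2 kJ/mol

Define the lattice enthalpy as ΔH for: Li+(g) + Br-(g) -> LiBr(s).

ΔHf° = 1·ΔHsub + 1·(ΣIE) + 1/2·D(Br2) + 1·EA + U
-351.2 = 1·(+159.3) + 1·(+520.2) + 1/2·(+223.8) + 1·(-324.6) + U
U = -351.2 − (+466.8) = -818.0 kJ/mol

U = -818.0 kJ/mol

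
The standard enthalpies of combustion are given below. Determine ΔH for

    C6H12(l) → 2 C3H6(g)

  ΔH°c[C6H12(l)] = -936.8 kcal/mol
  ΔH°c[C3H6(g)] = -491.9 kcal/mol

Using ΔH = Σ nΔHc°(reactants) − Σ nΔHc°(products):
= [1·(-936.8)] − [2·(-491.9)]
= 47.0 kcal/mol

ΔH = 47.0 kcal/mol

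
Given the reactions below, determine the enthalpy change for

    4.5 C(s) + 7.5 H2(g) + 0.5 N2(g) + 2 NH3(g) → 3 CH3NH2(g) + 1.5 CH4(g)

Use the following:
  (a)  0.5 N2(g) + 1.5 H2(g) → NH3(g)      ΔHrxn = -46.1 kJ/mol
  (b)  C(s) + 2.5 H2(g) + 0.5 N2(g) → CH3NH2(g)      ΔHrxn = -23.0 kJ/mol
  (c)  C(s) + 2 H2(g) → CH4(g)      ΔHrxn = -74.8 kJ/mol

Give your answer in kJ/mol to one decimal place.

ΔHrxn = -89.0 kJ/mol

(a) reversed and × 2 (reverse to put NH3(g) on the reactant side; ×2 to match 2 NH3(g) in the target): (-2)·(-46.1) = +92.2 kJ/mol
(b) × 3 (scale by 3 for the 3 CH3NH2(g)): (3)·(-23.0) = -69.0 kJ/mol
(c) × 3/2 (scale by 3/2 for the 3/2 CH4(g)): (3/2)·(-74.8) = -112.2 kJ/mol
Summing the manipulated equations, ΔHrxn = (-2)·(-46.1) + (3)·(-23.0) + (3/2)·(-74.8) = -89.0 kJ/mol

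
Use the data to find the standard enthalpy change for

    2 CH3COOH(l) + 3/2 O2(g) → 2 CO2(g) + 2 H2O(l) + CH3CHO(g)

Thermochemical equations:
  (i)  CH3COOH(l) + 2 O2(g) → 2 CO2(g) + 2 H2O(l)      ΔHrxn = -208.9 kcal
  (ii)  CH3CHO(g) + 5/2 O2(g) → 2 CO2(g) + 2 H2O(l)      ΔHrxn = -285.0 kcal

ΔHrxn = -132.8 kcal

(i) × 2: (2)·(-208.9) = -417.8 kcal
(ii) reversed: +285.0 kcal
Combining the equations, ΔHrxn = (2)·(-208.9) + (-1)·(-285.0) = -132.8 kcal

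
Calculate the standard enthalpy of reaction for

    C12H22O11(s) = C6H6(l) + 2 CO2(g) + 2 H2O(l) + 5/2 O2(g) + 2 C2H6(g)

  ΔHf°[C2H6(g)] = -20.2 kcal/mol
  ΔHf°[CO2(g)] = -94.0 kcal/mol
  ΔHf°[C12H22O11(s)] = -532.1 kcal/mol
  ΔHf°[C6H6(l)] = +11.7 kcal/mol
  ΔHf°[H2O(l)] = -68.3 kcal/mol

Products: 1·(+11.7) + 2·(-94.0) + 2·(-68.3) + 5/2·(+0.0) + 2·(-20.2) = -353.3
Reactants: 1·(-532.1) = -532.1
ΔH°rxn = (-353.3) − (-532.1) = 178.8 kcal/mol

ΔH°rxn = 178.8 kcal/mol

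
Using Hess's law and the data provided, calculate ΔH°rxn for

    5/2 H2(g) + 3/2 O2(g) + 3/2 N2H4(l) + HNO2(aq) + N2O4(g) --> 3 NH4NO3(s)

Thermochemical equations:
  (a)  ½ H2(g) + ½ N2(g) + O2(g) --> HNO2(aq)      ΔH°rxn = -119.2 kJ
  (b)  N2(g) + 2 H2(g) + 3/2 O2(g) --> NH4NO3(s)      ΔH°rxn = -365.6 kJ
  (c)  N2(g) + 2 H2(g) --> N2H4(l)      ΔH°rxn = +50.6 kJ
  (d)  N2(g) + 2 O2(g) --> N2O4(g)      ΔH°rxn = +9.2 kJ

(a) reversed (reverse to put HNO2(aq) on the reactant side): +119.2 kJ
(b) × 3 (scale by 3 for the 3 NH4NO3(s)): (3)·(-365.6) = -1096.8 kJ
(c) reversed and × 3/2 (reverse to put N2H4(l) on the reactant side; ×3/2 to match 3/2 N2H4(l) in the target): (-3/2)·(+50.6) = -75.9 kJ
(d) reversed (N2O4(g) must end up as a reactant): -9.2 kJ
ΔH°rxn = (+119.2) + (-1096.8) + (-75.9) + (-9.2) = -1062.7 kJ

ΔH°rxn = -1062.7 kJ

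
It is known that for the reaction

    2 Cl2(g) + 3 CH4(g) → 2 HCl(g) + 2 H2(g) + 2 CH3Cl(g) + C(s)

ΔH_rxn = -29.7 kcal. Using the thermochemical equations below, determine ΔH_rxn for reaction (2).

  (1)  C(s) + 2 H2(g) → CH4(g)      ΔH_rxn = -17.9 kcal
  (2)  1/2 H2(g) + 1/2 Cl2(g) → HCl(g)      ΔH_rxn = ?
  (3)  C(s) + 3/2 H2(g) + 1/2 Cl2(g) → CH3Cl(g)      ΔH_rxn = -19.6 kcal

ΔH_rxn = -22.1 kcal

(1) reversed and × 3 (CH4(g) must end up as a reactant; scale by 3 for the 3 CH4(g)): (-3)·(-17.9) = +53.7 kcal
(2) × 2 (scale by 2 for the 2 HCl(g)): contributes 2·x
(3) × 2 (×2 to match 2 CH3Cl(g) in the target): (2)·(-19.6) = -39.2 kcal
-29.7 = (+53.7) + (-39.2) + 2·x
x = (-29.7 − (+14.5)) / (2) = -22.1 kcal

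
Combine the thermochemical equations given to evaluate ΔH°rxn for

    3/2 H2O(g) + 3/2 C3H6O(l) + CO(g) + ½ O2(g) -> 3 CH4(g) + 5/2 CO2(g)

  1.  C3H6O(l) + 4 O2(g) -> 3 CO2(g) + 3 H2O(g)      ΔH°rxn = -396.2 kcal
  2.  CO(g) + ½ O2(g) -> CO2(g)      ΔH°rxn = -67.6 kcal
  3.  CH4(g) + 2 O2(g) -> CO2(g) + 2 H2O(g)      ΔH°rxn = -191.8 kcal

ΔH°rxn = -86.5 kcal

eq. 1 × 3/2: (3/2)·(-396.2) = -594.3 kcal
eq. 2 as written: -67.6 kcal
eq. 3 reversed and × 3: (-3)·(-191.8) = +575.4 kcal
By Hess's law, ΔH°rxn = (3/2)·(-396.2) + (1)·(-67.6) + (-3)·(-191.8) = -86.5 kcal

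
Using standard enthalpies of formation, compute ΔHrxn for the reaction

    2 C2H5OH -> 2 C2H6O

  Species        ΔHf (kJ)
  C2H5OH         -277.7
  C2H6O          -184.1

ΔHrxn = 187.2 kJ

Products: 2·(-184.1) = -368.2
Reactants: 2·(-277.7) = -555.4
ΔHrxn = (-368.2) − (-555.4) = 187.2 kJ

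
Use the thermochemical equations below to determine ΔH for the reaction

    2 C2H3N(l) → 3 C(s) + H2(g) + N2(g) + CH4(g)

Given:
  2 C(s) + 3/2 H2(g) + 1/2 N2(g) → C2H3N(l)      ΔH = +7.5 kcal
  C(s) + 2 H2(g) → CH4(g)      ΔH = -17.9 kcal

equation 1 reversed and × 2: (-2)·(+7.5) = -15.0 kcal
equation 2 as written: -17.9 kcal
ΔH = (-2)·(+7.5) + (1)·(-17.9) = -32.9 kcal

ΔH = -32.9 kcal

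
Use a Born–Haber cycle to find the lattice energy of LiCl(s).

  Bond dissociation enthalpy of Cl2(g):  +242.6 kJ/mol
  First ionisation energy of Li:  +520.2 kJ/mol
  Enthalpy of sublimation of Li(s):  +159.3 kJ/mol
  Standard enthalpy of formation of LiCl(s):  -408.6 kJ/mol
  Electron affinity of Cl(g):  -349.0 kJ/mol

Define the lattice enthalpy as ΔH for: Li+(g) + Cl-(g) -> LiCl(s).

U = -860.4 kJ/mol

ΔHf° = 1·ΔHsub + 1·(ΣIE) + 1/2·D(Cl2) + 1·EA + U
-408.6 = 1·(+159.3) + 1·(+520.2) + 1/2·(+242.6) + 1·(-349.0) + U
U = -408.6 − (+451.8) = -860.4 kJ/mol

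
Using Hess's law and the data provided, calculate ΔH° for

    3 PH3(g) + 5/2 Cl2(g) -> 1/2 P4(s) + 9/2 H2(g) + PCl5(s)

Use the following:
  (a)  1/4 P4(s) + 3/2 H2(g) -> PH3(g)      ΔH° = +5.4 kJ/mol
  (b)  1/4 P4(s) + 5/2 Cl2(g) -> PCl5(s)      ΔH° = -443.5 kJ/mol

ΔH° = -459.7 kJ/mol

(a) reversed and × 3: (-3)·(+5.4) = -16.2 kJ/mol
(b) as written: -443.5 kJ/mol
Summing the manipulated equations, ΔH° = (-3)·(+5.4) + (1)·(-443.5) = -459.7 kJ/mol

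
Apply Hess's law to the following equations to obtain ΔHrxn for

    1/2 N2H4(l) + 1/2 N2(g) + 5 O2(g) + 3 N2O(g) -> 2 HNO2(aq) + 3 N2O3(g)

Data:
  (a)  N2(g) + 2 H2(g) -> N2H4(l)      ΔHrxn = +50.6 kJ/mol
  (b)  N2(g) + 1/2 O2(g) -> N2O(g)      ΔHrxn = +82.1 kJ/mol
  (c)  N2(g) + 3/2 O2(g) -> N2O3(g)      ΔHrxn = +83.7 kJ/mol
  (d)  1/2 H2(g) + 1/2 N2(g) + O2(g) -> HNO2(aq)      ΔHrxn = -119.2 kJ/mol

ΔHrxn = -258.9 kJ/mol

(a) reversed and × 1/2 (N2H4(l) must end up as a reactant; ×1/2 to match 1/2 N2H4(l) in the target): (-1/2)·(+50.6) = -25.3 kJ/mol
(b) reversed and × 3 (N2O(g) must end up as a reactant; ×3 to match 3 N2O(g) in the target): (-3)·(+82.1) = -246.3 kJ/mol
(c) × 3 (×3 to match 3 N2O3(g) in the target): (3)·(+83.7) = +251.1 kJ/mol
(d) × 2 (scale by 2 for the 2 HNO2(aq)): (2)·(-119.2) = -238.4 kJ/mol
By Hess's law, ΔHrxn = (-25.3) + (-246.3) + (+251.1) + (-238.4) = -258.9 kJ/mol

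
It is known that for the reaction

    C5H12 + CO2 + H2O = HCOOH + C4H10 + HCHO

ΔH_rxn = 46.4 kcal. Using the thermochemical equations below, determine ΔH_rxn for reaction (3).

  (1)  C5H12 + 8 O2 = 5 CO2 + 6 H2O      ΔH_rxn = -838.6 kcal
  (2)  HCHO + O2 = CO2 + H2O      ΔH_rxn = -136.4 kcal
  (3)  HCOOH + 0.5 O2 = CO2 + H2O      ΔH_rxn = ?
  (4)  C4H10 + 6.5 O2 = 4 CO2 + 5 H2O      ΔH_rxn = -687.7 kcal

ΔH_rxn = -60.9 kcal

(1) as written: -838.6 kcal
(2) reversed: +136.4 kcal
(3) reversed: contributes −x
(4) reversed: +687.7 kcal
+46.4 = (-838.6) + (+136.4) + (+687.7) − x
x = (+46.4 − (-14.5)) / (-1) = -60.9 kcal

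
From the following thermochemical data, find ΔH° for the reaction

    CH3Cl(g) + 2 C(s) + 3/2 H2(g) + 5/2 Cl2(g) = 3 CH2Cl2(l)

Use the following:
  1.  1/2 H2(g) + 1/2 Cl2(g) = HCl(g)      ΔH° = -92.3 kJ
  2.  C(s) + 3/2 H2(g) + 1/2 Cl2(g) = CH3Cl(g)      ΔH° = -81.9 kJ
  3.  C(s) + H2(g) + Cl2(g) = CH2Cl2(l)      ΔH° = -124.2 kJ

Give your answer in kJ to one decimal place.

eq. 1: not needed (HCl(g) appears nowhere else).
eq. 2 reversed (reverse to put CH3Cl(g) on the reactant side): +81.9 kJ
eq. 3 × 3 (×3 to match 3 CH2Cl2(l) in the target): (3)·(-124.2) = -372.6 kJ
Since enthalpy is a state function, ΔH° = (-1)·(-81.9) + (3)·(-124.2) = -290.7 kJ

ΔH° = -290.7 kJ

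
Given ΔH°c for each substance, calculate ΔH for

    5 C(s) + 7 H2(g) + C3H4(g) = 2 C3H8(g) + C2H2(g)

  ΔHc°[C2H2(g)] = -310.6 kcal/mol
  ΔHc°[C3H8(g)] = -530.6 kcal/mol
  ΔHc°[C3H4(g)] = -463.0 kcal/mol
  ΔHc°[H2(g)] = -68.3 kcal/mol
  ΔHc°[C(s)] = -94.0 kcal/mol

ΔH = -39.3 kcal/mol

Using ΔH = Σ nΔHc°(reactants) − Σ nΔHc°(products):
= [5·(-94.0) + 7·(-68.3) + 1·(-463.0)] − [2·(-530.6) + 1·(-310.6)]
= -39.3 kcal/mol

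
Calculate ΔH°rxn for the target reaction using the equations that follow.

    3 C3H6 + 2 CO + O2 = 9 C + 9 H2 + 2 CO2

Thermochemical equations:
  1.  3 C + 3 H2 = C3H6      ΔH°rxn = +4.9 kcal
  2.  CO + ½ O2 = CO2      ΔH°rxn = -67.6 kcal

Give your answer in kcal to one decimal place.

eq. 1 reversed and × 3: (-3)·(+4.9) = -14.7 kcal
eq. 2 × 2: (2)·(-67.6) = -135.2 kcal
ΔH°rxn = (-14.7) + (-135.2) = -149.9 kcal

ΔH°rxn = -149.9 kcal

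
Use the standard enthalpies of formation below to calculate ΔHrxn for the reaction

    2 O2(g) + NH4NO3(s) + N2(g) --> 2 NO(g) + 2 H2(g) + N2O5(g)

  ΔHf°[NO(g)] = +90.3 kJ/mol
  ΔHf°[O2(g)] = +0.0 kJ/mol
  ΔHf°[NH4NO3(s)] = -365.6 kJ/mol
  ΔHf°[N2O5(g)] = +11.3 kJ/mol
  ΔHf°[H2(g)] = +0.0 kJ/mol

ΔHrxn = 557.5 kJ/mol

Products: 2·(+90.3) + 2·(+0.0) + 1·(+11.3) = +191.9
Reactants: 2·(+0.0) + 1·(-365.6) + 1·(+0.0) = -365.6
ΔHrxn = (+191.9) − (-365.6) = 557.5 kJ/mol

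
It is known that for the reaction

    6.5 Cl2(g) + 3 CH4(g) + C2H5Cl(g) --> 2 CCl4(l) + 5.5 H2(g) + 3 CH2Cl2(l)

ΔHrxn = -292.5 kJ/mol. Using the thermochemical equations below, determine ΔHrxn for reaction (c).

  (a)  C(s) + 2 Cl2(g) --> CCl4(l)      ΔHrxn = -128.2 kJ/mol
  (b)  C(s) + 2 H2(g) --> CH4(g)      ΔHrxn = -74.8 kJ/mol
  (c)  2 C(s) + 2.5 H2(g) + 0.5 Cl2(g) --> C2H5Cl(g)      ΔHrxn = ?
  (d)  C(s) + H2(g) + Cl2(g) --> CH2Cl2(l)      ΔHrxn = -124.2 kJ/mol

(a) × 2 (×2 to match 2 CCl4(l) in the target): (2)·(-128.2) = -256.4 kJ/mol
(b) reversed and × 3 (CH4(g) must end up as a reactant; ×3 to match 3 CH4(g) in the target): (-3)·(-74.8) = +224.4 kJ/mol
(c) reversed (C2H5Cl(g) must end up as a reactant): contributes −x
(d) × 3 (scale by 3 for the 3 CH2Cl2(l)): (3)·(-124.2) = -372.6 kJ/mol
-292.5 = (-256.4) + (+224.4) + (-372.6) − x
x = (-292.5 − (-404.6)) / (-1) = -112.1 kJ/mol

ΔHrxn = -112.1 kJ/mol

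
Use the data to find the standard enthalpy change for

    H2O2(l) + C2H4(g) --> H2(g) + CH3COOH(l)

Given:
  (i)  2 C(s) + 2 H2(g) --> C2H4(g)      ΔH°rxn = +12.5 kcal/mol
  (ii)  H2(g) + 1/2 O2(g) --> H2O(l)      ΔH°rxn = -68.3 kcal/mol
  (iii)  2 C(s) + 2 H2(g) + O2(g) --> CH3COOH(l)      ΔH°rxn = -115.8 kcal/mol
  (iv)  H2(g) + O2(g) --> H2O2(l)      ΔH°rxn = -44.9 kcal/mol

ΔH°rxn = -83.4 kcal/mol

(i) reversed (C2H4(g) must end up as a reactant): -12.5 kcal/mol
(ii): not needed (H2O(l) appears nowhere else).
(iii) as written (CH3COOH(l) already on the product side): -115.8 kcal/mol
(iv) reversed (reverse to put H2O2(l) on the reactant side): +44.9 kcal/mol
By Hess's law, ΔH°rxn = (-12.5) + (-115.8) + (+44.9) = -83.4 kcal/mol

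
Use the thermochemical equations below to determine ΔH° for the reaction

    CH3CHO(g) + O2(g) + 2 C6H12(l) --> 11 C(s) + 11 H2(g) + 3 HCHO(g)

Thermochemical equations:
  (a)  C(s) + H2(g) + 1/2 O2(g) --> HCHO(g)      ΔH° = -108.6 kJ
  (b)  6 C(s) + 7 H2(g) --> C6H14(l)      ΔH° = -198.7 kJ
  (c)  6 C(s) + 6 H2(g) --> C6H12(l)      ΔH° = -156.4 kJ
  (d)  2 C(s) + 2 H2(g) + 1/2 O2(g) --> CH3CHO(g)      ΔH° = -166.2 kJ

(a) × 3: (3)·(-108.6) = -325.8 kJ
(b): not needed.
(c) reversed and × 2: (-2)·(-156.4) = +312.8 kJ
(d) reversed: +166.2 kJ
ΔH° = (3)·(-108.6) + (-2)·(-156.4) + (-1)·(-166.2) = 153.2 kJ

ΔH° = 153.2 kJ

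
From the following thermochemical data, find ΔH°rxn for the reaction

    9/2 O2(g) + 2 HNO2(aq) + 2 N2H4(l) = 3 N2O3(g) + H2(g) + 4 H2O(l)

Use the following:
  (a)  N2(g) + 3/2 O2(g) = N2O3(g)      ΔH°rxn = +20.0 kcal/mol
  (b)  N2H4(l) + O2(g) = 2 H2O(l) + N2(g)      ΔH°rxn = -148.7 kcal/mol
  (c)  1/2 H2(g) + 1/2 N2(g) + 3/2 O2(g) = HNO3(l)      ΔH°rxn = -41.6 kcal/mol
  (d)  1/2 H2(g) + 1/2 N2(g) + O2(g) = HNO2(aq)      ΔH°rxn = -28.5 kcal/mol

(a) × 3 (scale by 3 for the 3 N2O3(g)): (3)·(+20.0) = +60.0 kcal/mol
(b) × 2 (×2 to match 2 N2H4(l) in the target): (2)·(-148.7) = -297.4 kcal/mol
(c): not needed (HNO3(l) appears nowhere else).
(d) reversed and × 2 (HNO2(aq) must end up as a reactant; scale by 2 for the 2 HNO2(aq)): (-2)·(-28.5) = +57.0 kcal/mol
Summing the manipulated equations, ΔH°rxn = (+60.0) + (-297.4) + (+57.0) = -180.4 kcal/mol

ΔH°rxn = -180.4 kcal/mol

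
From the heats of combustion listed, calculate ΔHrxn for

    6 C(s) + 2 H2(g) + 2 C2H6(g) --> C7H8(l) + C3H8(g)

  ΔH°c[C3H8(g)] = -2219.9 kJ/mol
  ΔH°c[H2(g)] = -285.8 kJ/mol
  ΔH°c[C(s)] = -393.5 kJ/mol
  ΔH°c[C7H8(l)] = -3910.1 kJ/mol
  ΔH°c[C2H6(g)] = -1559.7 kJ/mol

With combustion enthalpies, reactants minus products:
= [6·(-393.5) + 2·(-285.8) + 2·(-1559.7)] − [1·(-3910.1) + 1·(-2219.9)]
= 78.0 kJ/mol

ΔHrxn = 78.0 kJ/mol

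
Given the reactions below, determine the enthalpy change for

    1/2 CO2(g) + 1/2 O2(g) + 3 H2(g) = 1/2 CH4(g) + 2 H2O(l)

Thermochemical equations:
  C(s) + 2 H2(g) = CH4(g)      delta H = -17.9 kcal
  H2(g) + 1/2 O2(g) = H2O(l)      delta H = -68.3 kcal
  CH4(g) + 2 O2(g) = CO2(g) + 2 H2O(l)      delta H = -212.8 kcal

equation 1: not needed (C(s) appears nowhere else).
equation 2 × 3: (3)·(-68.3) = -204.9 kcal
equation 3 reversed and × 1/2 (CO2(g) must end up as a reactant; ×1/2 to match 1/2 CO2(g) in the target): (-1/2)·(-212.8) = +106.4 kcal
delta H = (3)·(-68.3) + (-1/2)·(-212.8) = -98.5 kcal

delta H = -98.5 kcal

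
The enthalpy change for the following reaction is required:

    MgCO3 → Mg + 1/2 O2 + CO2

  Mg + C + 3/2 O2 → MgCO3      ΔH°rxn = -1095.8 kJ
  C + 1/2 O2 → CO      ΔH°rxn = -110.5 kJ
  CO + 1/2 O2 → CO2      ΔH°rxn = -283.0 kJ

equation 1 reversed: +1095.8 kJ
equation 2 as written: -110.5 kJ
equation 3 as written: -283.0 kJ
ΔH°rxn = (-1)·(-1095.8) + (1)·(-110.5) + (1)·(-283.0) = 702.3 kJ

ΔH°rxn = 702.3 kJ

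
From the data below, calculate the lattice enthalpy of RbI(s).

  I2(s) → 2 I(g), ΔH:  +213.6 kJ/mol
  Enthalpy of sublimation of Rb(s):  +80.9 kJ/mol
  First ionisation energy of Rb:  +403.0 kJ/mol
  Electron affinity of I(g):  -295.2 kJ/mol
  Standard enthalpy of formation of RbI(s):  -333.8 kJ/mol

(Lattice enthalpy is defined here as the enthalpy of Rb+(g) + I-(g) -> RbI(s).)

ΔHf° = 1·ΔHsub + 1·(ΣIE) + 1/2·D(I2) + 1·EA + U
-333.8 = 1·(+80.9) + 1·(+403.0) + 1/2·(+213.6) + 1·(-295.2) + U
U = -333.8 − (+295.5) = -629.3 kJ/mol

U = -629.3 kJ/mol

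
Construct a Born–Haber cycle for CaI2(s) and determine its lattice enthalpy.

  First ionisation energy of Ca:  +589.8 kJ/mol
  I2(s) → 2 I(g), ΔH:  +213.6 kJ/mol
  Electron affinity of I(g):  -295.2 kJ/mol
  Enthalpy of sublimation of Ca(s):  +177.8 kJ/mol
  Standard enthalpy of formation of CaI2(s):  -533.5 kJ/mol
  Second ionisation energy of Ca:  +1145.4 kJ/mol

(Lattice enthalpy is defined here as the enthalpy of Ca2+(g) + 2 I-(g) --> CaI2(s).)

U = -2069.7 kJ/mol

ΔHf° = 1·ΔHsub + 1·(ΣIE) + 1·D(I2) + 2·EA + U
-533.5 = 1·(+177.8) + 1·(+1735.2) + 1·(+213.6) + 2·(-295.2) + U
U = -533.5 − (+1536.2) = -2069.7 kJ/mol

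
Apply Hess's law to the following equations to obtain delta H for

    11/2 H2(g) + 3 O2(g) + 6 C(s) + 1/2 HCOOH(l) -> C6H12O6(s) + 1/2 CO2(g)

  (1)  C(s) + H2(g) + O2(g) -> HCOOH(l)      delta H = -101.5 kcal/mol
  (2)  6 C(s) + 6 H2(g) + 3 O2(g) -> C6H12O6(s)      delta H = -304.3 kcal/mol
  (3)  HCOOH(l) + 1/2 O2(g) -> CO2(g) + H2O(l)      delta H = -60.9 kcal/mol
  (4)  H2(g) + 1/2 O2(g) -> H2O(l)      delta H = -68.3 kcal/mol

delta H = -300.6 kcal/mol

(1): not needed.
(2) as written: -304.3 kcal/mol
(3) × 1/2: (1/2)·(-60.9) = -30.45 kcal/mol
(4) reversed and × 1/2: (-1/2)·(-68.3) = +34.15 kcal/mol
delta H = (-304.3) + (-30.45) + (+34.15) = -300.6 kcal/mol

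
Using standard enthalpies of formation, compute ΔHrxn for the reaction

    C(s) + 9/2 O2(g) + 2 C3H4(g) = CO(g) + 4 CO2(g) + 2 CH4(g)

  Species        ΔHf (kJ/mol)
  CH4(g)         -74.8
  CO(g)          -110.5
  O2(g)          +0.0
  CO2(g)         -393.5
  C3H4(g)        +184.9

ΔHrxn = -2203.9 kJ/mol

Products: 1·(-110.5) + 4·(-393.5) + 2·(-74.8) = -1834.1
Reactants: 1·(+0.0) + 9/2·(+0.0) + 2·(+184.9) = +369.8
ΔHrxn = (-1834.1) − (+369.8) = -2203.9 kJ/mol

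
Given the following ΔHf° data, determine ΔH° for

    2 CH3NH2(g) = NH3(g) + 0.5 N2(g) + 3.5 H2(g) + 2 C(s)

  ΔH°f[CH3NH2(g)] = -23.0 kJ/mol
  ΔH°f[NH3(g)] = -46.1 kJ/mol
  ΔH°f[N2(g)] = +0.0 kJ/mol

Products: 1·(-46.1) + 1/2·(+0.0) + 7/2·(+0.0) + 2·(+0.0) = -46.1
Reactants: 2·(-23.0) = -46.0
ΔH° = (-46.1) − (-46.0) = -0.1 kJ/mol

ΔH° = -0.1 kJ/mol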